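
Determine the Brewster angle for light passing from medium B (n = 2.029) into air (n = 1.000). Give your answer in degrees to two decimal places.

θ_B ≈ 26.24°

Brewster's condition: tan θ_B = n₂/n₁ = 1.000/2.029 = 0.4929.
So θ_B = arctan 0.4929 = 26.24°.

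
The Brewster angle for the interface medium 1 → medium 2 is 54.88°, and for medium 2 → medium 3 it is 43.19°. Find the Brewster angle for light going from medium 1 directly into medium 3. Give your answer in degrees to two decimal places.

θ_B ≈ 53.16°

tan θ_B(1→2) = n₂/n₁ = tan 54.88° = 1.4218.
tan θ_B(2→3) = n₃/n₂ = tan 43.19° = 0.9387.
So n₃/n₁ = (n₂/n₁)(n₃/n₂) = 1.4218 × 0.9387 = 1.3347.
θ_B(1→3) = arctan(1.3347) = 53.16°.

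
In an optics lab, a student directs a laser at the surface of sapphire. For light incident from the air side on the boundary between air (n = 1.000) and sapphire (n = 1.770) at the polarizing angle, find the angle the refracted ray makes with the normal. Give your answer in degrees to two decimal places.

tan θ_B = n₂/n₁ = 1.770/1.000 = 1.7700, so θ_B = 60.53°.
At Brewster's angle the reflected and refracted rays are perpendicular, so θ_t = 90° − θ_B = 90° − 60.53° = 29.47°.

θ_t ≈ 29.47°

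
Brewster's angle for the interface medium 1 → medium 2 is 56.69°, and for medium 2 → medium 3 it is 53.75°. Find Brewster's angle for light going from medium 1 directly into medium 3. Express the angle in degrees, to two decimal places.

θ_B ≈ 64.27°

n₂/n₁ = tan 56.69° = 1.5218 and n₃/n₂ = tan 53.75° = 1.3638.
Multiplying, n₃/n₁ = 1.5218 × 1.3638 = 2.0754, and θ_B(1→3) = arctan 2.0754 = 64.27°.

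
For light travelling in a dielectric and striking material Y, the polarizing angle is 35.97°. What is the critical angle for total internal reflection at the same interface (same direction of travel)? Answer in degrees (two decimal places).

θ_c ≈ 46.53°

tan θ_B = n₂/n₁ = tan 35.97° = 0.7257.
Total internal reflection: sin θ_c = n₂/n₁ = 0.7257.
θ_c = arcsin(0.7257) = 46.53°.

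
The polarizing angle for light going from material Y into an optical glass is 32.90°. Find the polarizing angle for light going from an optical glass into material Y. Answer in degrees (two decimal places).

θ_B' ≈ 57.10°

tan θ_B' = n₁/n₂ = 1/tan θ_B, so θ_B' = 90° − θ_B.
θ_B' = 90° − 32.90° = 57.10°.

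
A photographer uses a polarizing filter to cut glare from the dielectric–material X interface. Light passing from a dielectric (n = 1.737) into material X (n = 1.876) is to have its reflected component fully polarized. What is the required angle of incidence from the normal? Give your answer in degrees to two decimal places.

At Brewster's angle the reflected and refracted rays are perpendicular, which with Snell's law gives tan θ_B = n₂/n₁.
Here n₂/n₁ = 1.876/1.737 = 1.0800, and Brewster's law gives tan θ_B = n₂/n₁. Taking the arctangent, θ_B = 47.20°.

θ_B ≈ 47.20°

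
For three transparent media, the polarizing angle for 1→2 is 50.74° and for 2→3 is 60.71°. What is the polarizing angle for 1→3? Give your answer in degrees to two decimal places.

tan θ_B(1→2) = n₂/n₁ = tan 50.74° = 1.2235.
tan θ_B(2→3) = n₃/n₂ = tan 60.71° = 1.7827.
So n₃/n₁ = (n₂/n₁)(n₃/n₂) = 1.2235 × 1.7827 = 2.1811.
θ_B(1→3) = arctan(2.1811) = 65.37°.

θ_B ≈ 65.37°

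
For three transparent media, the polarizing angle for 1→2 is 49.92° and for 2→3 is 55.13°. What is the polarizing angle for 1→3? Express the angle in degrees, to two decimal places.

tan θ_B(1→2) = n₂/n₁ = tan 49.92° = 1.1884.
tan θ_B(2→3) = n₃/n₂ = tan 55.13° = 1.4351.
So n₃/n₁ = (n₂/n₁)(n₃/n₂) = 1.1884 × 1.4351 = 1.7054.
θ_B(1→3) = arctan(1.7054) = 59.61°.

θ_B ≈ 59.61°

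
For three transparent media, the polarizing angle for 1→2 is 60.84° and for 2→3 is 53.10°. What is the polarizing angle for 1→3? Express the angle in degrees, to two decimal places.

Each Brewster angle gives a ratio: n₂/n₁ = tan 60.84° = 1.7922, n₃/n₂ = tan 53.10° = 1.3319.
n₃/n₁ = 2.3870. Then tan θ_B(1→3) = n₃/n₁, so θ_B(1→3) = arctan(2.3870) = 67.27°.

θ_B ≈ 67.27°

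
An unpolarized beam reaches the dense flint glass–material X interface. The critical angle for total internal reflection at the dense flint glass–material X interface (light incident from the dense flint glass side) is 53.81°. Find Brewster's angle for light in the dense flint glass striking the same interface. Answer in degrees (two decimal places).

θ_B ≈ 38.91°

n₂/n₁ = sin θ_c = sin 53.81° = 0.8071.
tan θ_B equals the same ratio, so θ_B = arctan(0.8071) = 38.91°.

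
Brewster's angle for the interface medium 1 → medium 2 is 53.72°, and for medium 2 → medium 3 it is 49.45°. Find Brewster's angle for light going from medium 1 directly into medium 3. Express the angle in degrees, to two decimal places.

θ_B ≈ 57.87°

n₂/n₁ = tan 53.72° = 1.3623 and n₃/n₂ = tan 49.45° = 1.1688.
n₃/n₁ = 1.5923. Then tan θ_B(1→3) = n₃/n₁, so θ_B(1→3) = arctan(1.5923) = 57.87°.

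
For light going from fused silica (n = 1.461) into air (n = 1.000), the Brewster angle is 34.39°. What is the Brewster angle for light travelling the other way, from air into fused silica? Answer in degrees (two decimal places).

Reversing the direction swaps n₁ and n₂, so tan θ_B' = 1/tan θ_B and θ_B' = 90° − θ_B.
Hence θ_B' = 90° − 34.39° = 55.61°.

θ_B' ≈ 55.61°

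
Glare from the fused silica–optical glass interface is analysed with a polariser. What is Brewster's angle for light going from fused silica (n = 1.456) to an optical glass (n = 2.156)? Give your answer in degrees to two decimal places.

θ_B ≈ 55.97°

At Brewster's angle the reflected and refracted rays are perpendicular, which with Snell's law gives tan θ_B = n₂/n₁.
Brewster's condition: tan θ_B = n₂/n₁ = 2.156/1.456 = 1.4808.
θ_B = arctan(1.4808) = 55.97°.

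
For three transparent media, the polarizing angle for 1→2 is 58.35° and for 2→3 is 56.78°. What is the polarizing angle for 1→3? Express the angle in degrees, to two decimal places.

tan θ_B(1→2) = n₂/n₁ = tan 58.35° = 1.6223.
tan θ_B(2→3) = n₃/n₂ = tan 56.78° = 1.5270.
n₃/n₁ = 2.4773. Then tan θ_B(1→3) = n₃/n₁, so θ_B(1→3) = arctan(2.4773) = 68.02°.

θ_B ≈ 68.02°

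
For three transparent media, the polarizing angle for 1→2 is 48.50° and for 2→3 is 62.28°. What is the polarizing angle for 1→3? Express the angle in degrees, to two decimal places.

tan θ_B(1→2) = n₂/n₁ = tan 48.50° = 1.1303.
tan θ_B(2→3) = n₃/n₂ = tan 62.28° = 1.9031.
So n₃/n₁ = (n₂/n₁)(n₃/n₂) = 1.1303 × 1.9031 = 2.1511.
θ_B(1→3) = arctan(2.1511) = 65.07°.

θ_B ≈ 65.07°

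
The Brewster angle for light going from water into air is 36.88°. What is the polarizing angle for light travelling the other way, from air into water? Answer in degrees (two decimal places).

θ_B' ≈ 53.12°

tan θ_B' = n₁/n₂ = 1/tan θ_B, so θ_B' = 90° − θ_B.
θ_B' = 90° − 36.88° = 53.12°.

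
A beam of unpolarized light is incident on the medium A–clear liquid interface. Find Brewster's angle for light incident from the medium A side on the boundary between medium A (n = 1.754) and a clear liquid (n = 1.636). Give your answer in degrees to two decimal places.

θ_B ≈ 43.01°

Here n₂/n₁ = 1.636/1.754 = 0.9327, and Brewster's law gives tan θ_B = n₂/n₁.
θ_B = arctan(0.9327) = 43.01°.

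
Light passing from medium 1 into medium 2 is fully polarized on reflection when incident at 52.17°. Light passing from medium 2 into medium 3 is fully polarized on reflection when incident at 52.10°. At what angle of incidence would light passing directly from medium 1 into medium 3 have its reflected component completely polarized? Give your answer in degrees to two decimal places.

θ_B ≈ 58.85°

n₂/n₁ = tan 52.17° = 1.2878 and n₃/n₂ = tan 52.10° = 1.2846.
n₃/n₁ = 1.6543. Then tan θ_B(1→3) = n₃/n₁, so θ_B(1→3) = arctan(1.6543) = 58.85°.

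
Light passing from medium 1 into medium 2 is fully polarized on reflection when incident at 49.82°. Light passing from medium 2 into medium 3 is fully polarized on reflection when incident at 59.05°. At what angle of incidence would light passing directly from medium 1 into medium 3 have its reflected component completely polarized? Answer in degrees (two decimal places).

Each Brewster angle gives a ratio: n₂/n₁ = tan 49.82° = 1.1842, n₃/n₂ = tan 59.05° = 1.6676.
Multiplying, n₃/n₁ = 1.1842 × 1.6676 = 1.9747, and θ_B(1→3) = arctan 1.9747 = 63.14°.

θ_B ≈ 63.14°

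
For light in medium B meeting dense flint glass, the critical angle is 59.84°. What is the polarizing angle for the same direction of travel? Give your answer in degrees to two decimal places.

θ_B ≈ 40.85°

sin θ_c = n₂/n₁, so n₂/n₁ = sin 59.84° = 0.8646.
Brewster: tan θ_B = n₂/n₁ = 0.8646.
θ_B = arctan(0.8646) = 40.85°.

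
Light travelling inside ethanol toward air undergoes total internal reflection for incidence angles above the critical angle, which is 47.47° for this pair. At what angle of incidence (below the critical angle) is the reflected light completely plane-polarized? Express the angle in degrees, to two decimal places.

n₂/n₁ = sin θ_c = sin 47.47° = 0.7369.
tan θ_B equals the same ratio, so θ_B = arctan(0.7369) = 36.39°.

θ_B ≈ 36.39°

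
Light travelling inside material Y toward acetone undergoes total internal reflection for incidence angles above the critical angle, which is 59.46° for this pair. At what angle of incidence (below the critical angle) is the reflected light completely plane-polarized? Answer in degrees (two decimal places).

sin θ_c = n₂/n₁, so n₂/n₁ = sin 59.46° = 0.8613.
Brewster: tan θ_B = n₂/n₁ = 0.8613.
θ_B = arctan(0.8613) = 40.74°.

θ_B ≈ 40.74°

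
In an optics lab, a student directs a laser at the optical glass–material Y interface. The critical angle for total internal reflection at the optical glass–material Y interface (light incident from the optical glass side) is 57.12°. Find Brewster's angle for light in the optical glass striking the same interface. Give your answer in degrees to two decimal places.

θ_B ≈ 40.02°

n₂/n₁ = sin θ_c = sin 57.12° = 0.8398.
tan θ_B equals the same ratio, so θ_B = arctan(0.8398) = 40.02°.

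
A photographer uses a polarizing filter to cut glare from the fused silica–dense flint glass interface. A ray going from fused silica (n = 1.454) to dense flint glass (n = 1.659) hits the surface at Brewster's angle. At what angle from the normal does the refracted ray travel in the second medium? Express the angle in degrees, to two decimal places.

θ_t ≈ 41.23°

First find Brewster's angle: tan θ_B = 1.659/1.454 = 1.1410, giving θ_B = 48.77°.
The refracted ray is perpendicular to the reflected ray, so θ_t = 90° − θ_B = 41.23°.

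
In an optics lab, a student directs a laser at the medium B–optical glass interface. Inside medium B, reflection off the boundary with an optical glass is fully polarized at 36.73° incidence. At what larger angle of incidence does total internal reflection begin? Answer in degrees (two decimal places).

From Brewster, n₂/n₁ = tan θ_B = tan 36.73° = 0.7462.
Then sin θ_c = n₂/n₁ = 0.7462, so θ_c = arcsin 0.7462 = 48.26°.

θ_c ≈ 48.26°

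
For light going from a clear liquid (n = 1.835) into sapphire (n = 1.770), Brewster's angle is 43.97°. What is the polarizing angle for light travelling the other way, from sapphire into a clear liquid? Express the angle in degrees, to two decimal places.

The two Brewster angles are complementary: θ_B' = 90° − θ_B = 90° − 43.97° = 46.03°.

θ_B' ≈ 46.03°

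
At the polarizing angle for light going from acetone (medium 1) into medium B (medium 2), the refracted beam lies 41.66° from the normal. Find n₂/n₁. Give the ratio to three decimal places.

At Brewster incidence θ_B = 90° − θ_t = 90° − 41.66° = 48.34°.
tan θ_B = n₂/n₁, so n₂/n₁ = tan 48.34° = 1.124.

n₂/n₁ ≈ 1.124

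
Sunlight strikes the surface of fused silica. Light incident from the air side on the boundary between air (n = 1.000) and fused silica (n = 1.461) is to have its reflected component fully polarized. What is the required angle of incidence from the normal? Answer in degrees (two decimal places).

Brewster's condition: tan θ_B = n₂/n₁ = 1.461/1.000 = 1.4610.
So θ_B = arctan 1.4610 = 55.61°.

θ_B ≈ 55.61°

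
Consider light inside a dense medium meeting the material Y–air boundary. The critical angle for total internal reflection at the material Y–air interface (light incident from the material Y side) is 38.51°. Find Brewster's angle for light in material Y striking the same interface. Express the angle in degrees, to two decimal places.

n₂/n₁ = sin θ_c = sin 38.51° = 0.6227.
tan θ_B equals the same ratio, so θ_B = arctan(0.6227) = 31.91°.

θ_B ≈ 31.91°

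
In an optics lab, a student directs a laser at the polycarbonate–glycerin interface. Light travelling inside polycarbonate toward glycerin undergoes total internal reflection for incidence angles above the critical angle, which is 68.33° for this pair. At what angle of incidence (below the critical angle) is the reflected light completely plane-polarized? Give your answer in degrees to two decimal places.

θ_B ≈ 42.90°

n₂/n₁ = sin θ_c = sin 68.33° = 0.9293.
tan θ_B equals the same ratio, so θ_B = arctan(0.9293) = 42.90°.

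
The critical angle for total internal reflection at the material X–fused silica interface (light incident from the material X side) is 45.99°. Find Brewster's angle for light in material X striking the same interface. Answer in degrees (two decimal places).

sin θ_c = n₂/n₁, so n₂/n₁ = sin 45.99° = 0.7192.
Brewster: tan θ_B = n₂/n₁ = 0.7192.
θ_B = arctan(0.7192) = 35.72°.

θ_B ≈ 35.72°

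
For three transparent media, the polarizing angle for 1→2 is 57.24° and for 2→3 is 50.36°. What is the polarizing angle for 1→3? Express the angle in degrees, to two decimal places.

Each Brewster angle gives a ratio: n₂/n₁ = tan 57.24° = 1.5541, n₃/n₂ = tan 50.36° = 1.2071.
Multiplying, n₃/n₁ = 1.5541 × 1.2071 = 1.8759, and θ_B(1→3) = arctan 1.8759 = 61.94°.

θ_B ≈ 61.94°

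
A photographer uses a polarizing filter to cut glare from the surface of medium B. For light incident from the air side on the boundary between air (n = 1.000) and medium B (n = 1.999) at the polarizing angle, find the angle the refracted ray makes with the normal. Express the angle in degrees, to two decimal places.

θ_t ≈ 26.58°

tan θ_B = n₂/n₁ = 1.999/1.000 = 1.9990, so θ_B = 63.42°.
At Brewster's angle the reflected and refracted rays are perpendicular, so θ_t = 90° − θ_B = 90° − 63.42° = 26.58°.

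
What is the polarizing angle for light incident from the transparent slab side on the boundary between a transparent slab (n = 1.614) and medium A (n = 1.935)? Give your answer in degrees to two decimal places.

Brewster's condition: tan θ_B = n₂/n₁ = 1.935/1.614 = 1.1989.
θ_B = arctan(1.1989) = 50.17°.

θ_B ≈ 50.17°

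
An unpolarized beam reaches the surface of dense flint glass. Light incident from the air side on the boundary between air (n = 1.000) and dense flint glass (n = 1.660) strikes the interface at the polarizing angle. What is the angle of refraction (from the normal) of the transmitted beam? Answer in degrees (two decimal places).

First find Brewster's angle: tan θ_B = 1.660/1.000 = 1.6600, giving θ_B = 58.93°.
Since θ_B + θ_t = 90° at Brewster incidence, θ_t = 90° − 58.93° = 31.07°.

θ_t ≈ 31.07°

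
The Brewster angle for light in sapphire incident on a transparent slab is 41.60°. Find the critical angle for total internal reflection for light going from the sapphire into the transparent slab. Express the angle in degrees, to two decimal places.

θ_c ≈ 62.60°

n₂/n₁ = tan 41.60° = 0.8878; the critical angle satisfies sin θ_c = n₂/n₁.
θ_c = arcsin(0.8878) = 62.60°.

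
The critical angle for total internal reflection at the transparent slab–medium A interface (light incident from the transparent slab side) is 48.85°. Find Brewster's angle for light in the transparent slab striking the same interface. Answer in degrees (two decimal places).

At the critical angle sin θ_c = n₂/n₁, giving n₂/n₁ = sin 48.85° = 0.7530.
Then tan θ_B = n₂/n₁ = 0.7530, so θ_B = arctan 0.7530 = 36.98°.

θ_B ≈ 36.98°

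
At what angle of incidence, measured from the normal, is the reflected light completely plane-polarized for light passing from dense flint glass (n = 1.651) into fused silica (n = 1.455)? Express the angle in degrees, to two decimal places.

Brewster's condition: tan θ_B = n₂/n₁ = 1.455/1.651 = 0.8813.
So θ_B = arctan 0.8813 = 41.39°.

θ_B ≈ 41.39°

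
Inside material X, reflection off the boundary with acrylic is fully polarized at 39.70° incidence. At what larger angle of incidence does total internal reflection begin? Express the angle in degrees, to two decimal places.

θ_c ≈ 56.12°

From Brewster, n₂/n₁ = tan θ_B = tan 39.70° = 0.8302.
Then sin θ_c = n₂/n₁ = 0.8302, so θ_c = arcsin 0.8302 = 56.12°.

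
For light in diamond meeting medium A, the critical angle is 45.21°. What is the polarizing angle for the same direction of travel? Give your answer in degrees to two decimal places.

sin θ_c = n₂/n₁, so n₂/n₁ = sin 45.21° = 0.7097.
Brewster: tan θ_B = n₂/n₁ = 0.7097.
θ_B = arctan(0.7097) = 35.36°.

θ_B ≈ 35.36°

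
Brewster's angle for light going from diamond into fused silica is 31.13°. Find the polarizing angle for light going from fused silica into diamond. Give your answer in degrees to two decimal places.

The two Brewster angles are complementary: θ_B' = 90° − θ_B = 90° − 31.13° = 58.87°.

θ_B' ≈ 58.87°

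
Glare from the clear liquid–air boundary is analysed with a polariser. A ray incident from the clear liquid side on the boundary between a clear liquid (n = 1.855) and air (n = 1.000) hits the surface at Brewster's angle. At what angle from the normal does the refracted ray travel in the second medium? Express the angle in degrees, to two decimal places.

θ_t ≈ 61.67°

tan θ_B = n₂/n₁ = 1.000/1.855 = 0.5391, so θ_B = 28.33°.
The refracted ray is perpendicular to the reflected ray, so θ_t = 90° − θ_B = 61.67°.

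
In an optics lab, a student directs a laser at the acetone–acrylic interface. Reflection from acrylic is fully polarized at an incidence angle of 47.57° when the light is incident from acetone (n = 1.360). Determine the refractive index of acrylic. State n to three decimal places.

At the Brewster angle, tan θ_B = n₂/n₁ with n₁ on the incident side (acetone) and n₂ on the transmitted side (acrylic).
n₂ = n₁ tan θ_B = 1.360 × tan 47.57° = 1.488.

n ≈ 1.488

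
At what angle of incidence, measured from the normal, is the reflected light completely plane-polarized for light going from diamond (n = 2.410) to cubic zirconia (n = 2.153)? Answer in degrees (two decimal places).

θ_B ≈ 41.78°

tan θ_B = n₂/n₁ = 2.153/2.410 = 0.8934.
θ_B = arctan(0.8934) = 41.78°.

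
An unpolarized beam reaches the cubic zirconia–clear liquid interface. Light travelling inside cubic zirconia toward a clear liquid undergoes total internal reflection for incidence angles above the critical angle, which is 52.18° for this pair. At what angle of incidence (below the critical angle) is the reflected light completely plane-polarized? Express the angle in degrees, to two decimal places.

n₂/n₁ = sin θ_c = sin 52.18° = 0.7899.
tan θ_B equals the same ratio, so θ_B = arctan(0.7899) = 38.31°.

θ_B ≈ 38.31°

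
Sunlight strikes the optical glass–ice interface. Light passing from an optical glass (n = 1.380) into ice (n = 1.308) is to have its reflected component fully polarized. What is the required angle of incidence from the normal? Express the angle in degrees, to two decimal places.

θ_B ≈ 43.47°

Here n₂/n₁ = 1.308/1.380 = 0.9478, and Brewster's law gives tan θ_B = n₂/n₁.
θ_B = arctan(0.9478) = 43.47°.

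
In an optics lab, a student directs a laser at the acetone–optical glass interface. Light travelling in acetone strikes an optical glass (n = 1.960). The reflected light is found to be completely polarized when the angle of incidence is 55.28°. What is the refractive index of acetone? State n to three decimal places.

At the Brewster angle, tan θ_B = n₂/n₁ with n₁ on the incident side (acetone) and n₂ on the transmitted side (an optical glass).
n₁ = n₂ / tan θ_B = 1.960 / tan 55.28° = 1.358.

n ≈ 1.358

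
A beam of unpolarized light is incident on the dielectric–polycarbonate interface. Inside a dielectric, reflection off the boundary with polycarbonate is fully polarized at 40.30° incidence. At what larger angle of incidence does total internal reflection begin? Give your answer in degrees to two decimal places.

θ_c ≈ 58.00°

n₂/n₁ = tan 40.30° = 0.8481; the critical angle satisfies sin θ_c = n₂/n₁.
θ_c = arcsin(0.8481) = 58.00°.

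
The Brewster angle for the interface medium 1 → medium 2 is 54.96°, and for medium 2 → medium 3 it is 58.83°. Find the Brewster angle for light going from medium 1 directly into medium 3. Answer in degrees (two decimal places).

Each Brewster angle gives a ratio: n₂/n₁ = tan 54.96° = 1.4260, n₃/n₂ = tan 58.83° = 1.6531.
So n₃/n₁ = (n₂/n₁)(n₃/n₂) = 1.4260 × 1.6531 = 2.3574.
θ_B(1→3) = arctan(2.3574) = 67.01°.

θ_B ≈ 67.01°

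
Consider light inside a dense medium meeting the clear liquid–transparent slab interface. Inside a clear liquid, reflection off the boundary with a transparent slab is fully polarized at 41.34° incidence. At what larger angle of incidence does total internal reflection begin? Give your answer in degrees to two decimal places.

θ_c ≈ 61.61°

tan θ_B = n₂/n₁ = tan 41.34° = 0.8798.
Total internal reflection: sin θ_c = n₂/n₁ = 0.8798.
θ_c = arcsin(0.8798) = 61.61°.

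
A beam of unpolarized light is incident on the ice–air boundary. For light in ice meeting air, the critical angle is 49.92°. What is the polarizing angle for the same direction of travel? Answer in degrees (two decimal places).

sin θ_c = n₂/n₁, so n₂/n₁ = sin 49.92° = 0.7651.
Brewster: tan θ_B = n₂/n₁ = 0.7651.
θ_B = arctan(0.7651) = 37.42°.

θ_B ≈ 37.42°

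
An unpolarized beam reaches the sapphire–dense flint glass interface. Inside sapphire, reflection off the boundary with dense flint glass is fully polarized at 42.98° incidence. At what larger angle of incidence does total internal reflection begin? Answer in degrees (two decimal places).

n₂/n₁ = tan 42.98° = 0.9319; the critical angle satisfies sin θ_c = n₂/n₁.
θ_c = arcsin(0.9319) = 68.73°.

θ_c ≈ 68.73°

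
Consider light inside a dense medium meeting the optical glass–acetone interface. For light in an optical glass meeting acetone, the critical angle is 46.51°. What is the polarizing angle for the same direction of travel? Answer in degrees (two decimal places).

θ_B ≈ 35.96°

sin θ_c = n₂/n₁, so n₂/n₁ = sin 46.51° = 0.7255.
Brewster: tan θ_B = n₂/n₁ = 0.7255.
θ_B = arctan(0.7255) = 35.96°.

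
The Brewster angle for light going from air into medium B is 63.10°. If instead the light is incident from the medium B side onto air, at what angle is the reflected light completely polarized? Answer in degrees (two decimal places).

tan θ_B' = n₁/n₂ = 1/tan θ_B, so θ_B' = 90° − θ_B.
θ_B' = 90° − 63.10° = 26.90°.

θ_B' ≈ 26.90°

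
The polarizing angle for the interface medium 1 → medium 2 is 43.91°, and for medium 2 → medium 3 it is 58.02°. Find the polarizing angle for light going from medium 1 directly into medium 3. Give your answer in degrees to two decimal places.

tan θ_B(1→2) = n₂/n₁ = tan 43.91° = 0.9627.
tan θ_B(2→3) = n₃/n₂ = tan 58.02° = 1.6016.
Multiplying, n₃/n₁ = 0.9627 × 1.6016 = 1.5418, and θ_B(1→3) = arctan 1.5418 = 57.03°.

θ_B ≈ 57.03°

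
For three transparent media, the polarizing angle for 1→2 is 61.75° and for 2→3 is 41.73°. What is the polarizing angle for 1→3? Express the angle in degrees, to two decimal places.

θ_B ≈ 58.93°

n₂/n₁ = tan 61.75° = 1.8611 and n₃/n₂ = tan 41.73° = 0.8919.
Multiplying, n₃/n₁ = 1.8611 × 0.8919 = 1.6599, and θ_B(1→3) = arctan 1.6599 = 58.93°.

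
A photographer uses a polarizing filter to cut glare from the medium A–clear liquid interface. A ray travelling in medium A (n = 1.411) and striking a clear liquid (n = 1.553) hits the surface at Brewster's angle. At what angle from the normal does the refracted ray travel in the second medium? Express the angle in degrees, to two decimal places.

θ_t ≈ 42.26°

tan θ_B = n₂/n₁ = 1.553/1.411 = 1.1006, so θ_B = 47.74°.
Since θ_B + θ_t = 90° at Brewster incidence, θ_t = 90° − 47.74° = 42.26°.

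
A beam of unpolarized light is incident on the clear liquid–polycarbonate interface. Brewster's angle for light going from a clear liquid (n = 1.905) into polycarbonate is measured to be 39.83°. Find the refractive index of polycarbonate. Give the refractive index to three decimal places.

n ≈ 1.589

Brewster's law: tan θ_B = n₂/n₁ (light incident in a clear liquid, refracted into polycarbonate).
n₂ = n₁ tan θ_B = 1.905 × tan 39.83° = 1.589.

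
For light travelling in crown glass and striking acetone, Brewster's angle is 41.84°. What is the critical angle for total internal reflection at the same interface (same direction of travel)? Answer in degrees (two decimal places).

θ_c ≈ 63.55°

tan θ_B = n₂/n₁ = tan 41.84° = 0.8954.
Total internal reflection: sin θ_c = n₂/n₁ = 0.8954.
θ_c = arcsin(0.8954) = 63.55°.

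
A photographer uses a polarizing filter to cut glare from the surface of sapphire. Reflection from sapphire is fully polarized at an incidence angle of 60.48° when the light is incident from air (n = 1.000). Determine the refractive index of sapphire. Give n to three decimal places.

n ≈ 1.766

Brewster's law: tan θ_B = n₂/n₁ (light incident in air, refracted into sapphire).
n₂ = n₁ tan θ_B = 1.000 × tan 60.48° = 1.766.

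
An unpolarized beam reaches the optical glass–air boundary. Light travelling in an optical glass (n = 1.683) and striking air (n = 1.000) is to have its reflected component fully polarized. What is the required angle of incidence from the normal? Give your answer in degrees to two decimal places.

Here n₂/n₁ = 1.000/1.683 = 0.5942, and Brewster's law gives tan θ_B = n₂/n₁.
θ_B = arctan(0.5942) = 30.72°.

θ_B ≈ 30.72°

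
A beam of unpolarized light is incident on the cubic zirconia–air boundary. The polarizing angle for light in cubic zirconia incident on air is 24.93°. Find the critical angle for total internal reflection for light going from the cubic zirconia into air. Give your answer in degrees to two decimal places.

n₂/n₁ = tan 24.93° = 0.4648; the critical angle satisfies sin θ_c = n₂/n₁.
θ_c = arcsin(0.4648) = 27.70°.

θ_c ≈ 27.70°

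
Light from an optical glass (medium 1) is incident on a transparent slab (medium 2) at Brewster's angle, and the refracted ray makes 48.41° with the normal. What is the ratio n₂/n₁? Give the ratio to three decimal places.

n₂/n₁ ≈ 0.888

θ_B + θ_t = 90°, so θ_B = 90° − 48.41° = 41.59°.
Then n₂/n₁ = tan θ_B = tan 41.59° = 0.888.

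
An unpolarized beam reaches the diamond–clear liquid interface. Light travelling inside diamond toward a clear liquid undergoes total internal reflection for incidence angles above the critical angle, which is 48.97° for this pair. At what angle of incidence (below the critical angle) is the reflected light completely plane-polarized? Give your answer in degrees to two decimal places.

θ_B ≈ 37.03°

n₂/n₁ = sin θ_c = sin 48.97° = 0.7544.
tan θ_B equals the same ratio, so θ_B = arctan(0.7544) = 37.03°.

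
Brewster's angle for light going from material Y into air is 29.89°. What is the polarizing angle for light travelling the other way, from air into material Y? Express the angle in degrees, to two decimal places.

θ_B' ≈ 60.11°

tan θ_B' = n₁/n₂ = 1/tan θ_B, so θ_B' = 90° − θ_B.
θ_B' = 90° − 29.89° = 60.11°.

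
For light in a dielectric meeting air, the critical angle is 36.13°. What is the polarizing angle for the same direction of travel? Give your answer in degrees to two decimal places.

θ_B ≈ 30.52°

n₂/n₁ = sin θ_c = sin 36.13° = 0.5896.
tan θ_B equals the same ratio, so θ_B = arctan(0.5896) = 30.52°.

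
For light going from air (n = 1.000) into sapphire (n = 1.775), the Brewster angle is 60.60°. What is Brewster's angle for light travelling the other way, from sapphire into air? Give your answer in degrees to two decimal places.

θ_B' ≈ 29.40°

Reversing the direction swaps n₁ and n₂, so tan θ_B' = 1/tan θ_B and θ_B' = 90° − θ_B.
Hence θ_B' = 90° − 60.60° = 29.40°.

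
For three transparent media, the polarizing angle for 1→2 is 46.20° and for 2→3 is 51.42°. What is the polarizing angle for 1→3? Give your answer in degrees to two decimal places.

θ_B ≈ 52.58°

tan θ_B(1→2) = n₂/n₁ = tan 46.20° = 1.0428.
tan θ_B(2→3) = n₃/n₂ = tan 51.42° = 1.2536.
So n₃/n₁ = (n₂/n₁)(n₃/n₂) = 1.0428 × 1.2536 = 1.3072.
θ_B(1→3) = arctan(1.3072) = 52.58°.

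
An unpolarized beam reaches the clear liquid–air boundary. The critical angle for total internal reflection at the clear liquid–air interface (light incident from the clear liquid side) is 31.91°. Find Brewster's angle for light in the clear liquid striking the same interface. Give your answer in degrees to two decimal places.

sin θ_c = n₂/n₁, so n₂/n₁ = sin 31.91° = 0.5286.
Brewster: tan θ_B = n₂/n₁ = 0.5286.
θ_B = arctan(0.5286) = 27.86°.

θ_B ≈ 27.86°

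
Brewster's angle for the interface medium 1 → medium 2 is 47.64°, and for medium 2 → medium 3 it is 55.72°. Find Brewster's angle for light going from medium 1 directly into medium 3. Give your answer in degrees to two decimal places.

Each Brewster angle gives a ratio: n₂/n₁ = tan 47.64° = 1.0967, n₃/n₂ = tan 55.72° = 1.4670.
Multiplying, n₃/n₁ = 1.0967 × 1.4670 = 1.6089, and θ_B(1→3) = arctan 1.6089 = 58.14°.

θ_B ≈ 58.14°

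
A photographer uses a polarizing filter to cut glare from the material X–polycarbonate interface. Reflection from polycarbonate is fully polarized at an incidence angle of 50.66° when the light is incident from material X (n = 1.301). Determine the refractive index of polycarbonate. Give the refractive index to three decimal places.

n ≈ 1.587

At the polarizing angle, tan θ_B = n₂/n₁ with n₁ on the incident side (material X) and n₂ on the transmitted side (polycarbonate).
n₂ = n₁ tan θ_B = 1.301 × tan 50.66° = 1.587.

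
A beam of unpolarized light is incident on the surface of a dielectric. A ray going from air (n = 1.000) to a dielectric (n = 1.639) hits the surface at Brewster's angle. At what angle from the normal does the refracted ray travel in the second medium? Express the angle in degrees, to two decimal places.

First find Brewster's angle: tan θ_B = 1.639/1.000 = 1.6390, giving θ_B = 58.61°.
Since θ_B + θ_t = 90° at Brewster incidence, θ_t = 90° − 58.61° = 31.39°.

θ_t ≈ 31.39°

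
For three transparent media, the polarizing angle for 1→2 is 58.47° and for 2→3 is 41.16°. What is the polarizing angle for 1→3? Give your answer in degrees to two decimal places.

Each Brewster angle gives a ratio: n₂/n₁ = tan 58.47° = 1.6299, n₃/n₂ = tan 41.16° = 0.8742.
n₃/n₁ = 1.4249. Then tan θ_B(1→3) = n₃/n₁, so θ_B(1→3) = arctan(1.4249) = 54.94°.

θ_B ≈ 54.94°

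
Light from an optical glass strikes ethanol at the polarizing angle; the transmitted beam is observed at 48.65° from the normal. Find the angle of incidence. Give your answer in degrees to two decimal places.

θ_B ≈ 41.35°

Brewster's condition makes the reflected and refracted beams perpendicular: θ_B + θ_t = 90°.
So θ_B = 90° − θ_t = 90° − 48.65° = 41.35°.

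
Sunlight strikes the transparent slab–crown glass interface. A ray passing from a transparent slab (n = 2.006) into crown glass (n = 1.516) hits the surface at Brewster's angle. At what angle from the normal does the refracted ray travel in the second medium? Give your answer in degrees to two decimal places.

θ_t ≈ 52.92°

First find Brewster's angle: tan θ_B = 1.516/2.006 = 0.7557, giving θ_B = 37.08°.
The refracted ray is perpendicular to the reflected ray, so θ_t = 90° − θ_B = 52.92°.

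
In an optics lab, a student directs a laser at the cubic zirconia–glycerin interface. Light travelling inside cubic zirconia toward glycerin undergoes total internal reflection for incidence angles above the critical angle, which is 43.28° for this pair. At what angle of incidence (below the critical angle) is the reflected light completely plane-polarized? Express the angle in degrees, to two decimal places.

At the critical angle sin θ_c = n₂/n₁, giving n₂/n₁ = sin 43.28° = 0.6856.
Then tan θ_B = n₂/n₁ = 0.6856, so θ_B = arctan 0.6856 = 34.43°.

θ_B ≈ 34.43°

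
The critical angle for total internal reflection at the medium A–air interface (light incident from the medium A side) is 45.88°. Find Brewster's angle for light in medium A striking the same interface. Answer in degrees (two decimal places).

At the critical angle sin θ_c = n₂/n₁, giving n₂/n₁ = sin 45.88° = 0.7179.
Then tan θ_B = n₂/n₁ = 0.7179, so θ_B = arctan 0.7179 = 35.67°.

θ_B ≈ 35.67°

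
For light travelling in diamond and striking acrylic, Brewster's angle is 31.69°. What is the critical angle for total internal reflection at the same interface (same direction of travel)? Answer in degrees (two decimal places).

θ_c ≈ 38.12°

tan θ_B = n₂/n₁ = tan 31.69° = 0.6174.
Total internal reflection: sin θ_c = n₂/n₁ = 0.6174.
θ_c = arcsin(0.6174) = 38.12°.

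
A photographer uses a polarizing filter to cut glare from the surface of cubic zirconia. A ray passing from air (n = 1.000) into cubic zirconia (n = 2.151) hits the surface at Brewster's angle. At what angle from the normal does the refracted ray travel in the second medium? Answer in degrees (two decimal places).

θ_B = arctan(n₂/n₁) = arctan(2.151/1.000) = 65.07°.
Since θ_B + θ_t = 90° at Brewster incidence, θ_t = 90° − 65.07° = 24.93°.

θ_t ≈ 24.93°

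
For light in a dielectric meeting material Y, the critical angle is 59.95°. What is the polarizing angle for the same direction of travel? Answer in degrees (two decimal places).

sin θ_c = n₂/n₁, so n₂/n₁ = sin 59.95° = 0.8656.
Brewster: tan θ_B = n₂/n₁ = 0.8656.
θ_B = arctan(0.8656) = 40.88°.

θ_B ≈ 40.88°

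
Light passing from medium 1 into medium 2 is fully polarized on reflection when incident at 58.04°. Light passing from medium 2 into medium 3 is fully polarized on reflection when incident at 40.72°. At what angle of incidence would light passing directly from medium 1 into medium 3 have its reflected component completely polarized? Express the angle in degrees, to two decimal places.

Each Brewster angle gives a ratio: n₂/n₁ = tan 58.04° = 1.6028, n₃/n₂ = tan 40.72° = 0.8607.
Multiplying, n₃/n₁ = 1.6028 × 0.8607 = 1.3796, and θ_B(1→3) = arctan 1.3796 = 54.06°.

θ_B ≈ 54.06°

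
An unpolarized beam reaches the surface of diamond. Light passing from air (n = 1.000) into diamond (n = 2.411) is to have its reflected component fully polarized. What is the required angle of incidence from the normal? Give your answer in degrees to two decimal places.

Here n₂/n₁ = 2.411/1.000 = 2.4110, and Brewster's law gives tan θ_B = n₂/n₁.
θ_B = arctan(2.4110) = 67.47°.

θ_B ≈ 67.47°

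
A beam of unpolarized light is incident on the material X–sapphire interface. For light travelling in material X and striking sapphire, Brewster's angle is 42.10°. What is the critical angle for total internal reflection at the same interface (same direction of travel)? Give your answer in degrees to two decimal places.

From Brewster, n₂/n₁ = tan θ_B = tan 42.10° = 0.9036.
Then sin θ_c = n₂/n₁ = 0.9036, so θ_c = arcsin 0.9036 = 64.63°.

θ_c ≈ 64.63°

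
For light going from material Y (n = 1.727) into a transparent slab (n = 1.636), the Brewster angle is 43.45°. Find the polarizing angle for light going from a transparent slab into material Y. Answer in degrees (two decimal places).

θ_B' ≈ 46.55°

The two Brewster angles are complementary: θ_B' = 90° − θ_B = 90° − 43.45° = 46.55°.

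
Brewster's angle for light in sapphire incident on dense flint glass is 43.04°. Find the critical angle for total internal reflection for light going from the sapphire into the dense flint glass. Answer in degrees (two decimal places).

From Brewster, n₂/n₁ = tan θ_B = tan 43.04° = 0.9338.
Then sin θ_c = n₂/n₁ = 0.9338, so θ_c = arcsin 0.9338 = 69.04°.

θ_c ≈ 69.04°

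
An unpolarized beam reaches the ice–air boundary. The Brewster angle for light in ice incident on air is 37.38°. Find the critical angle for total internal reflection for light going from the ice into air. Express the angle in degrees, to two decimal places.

n₂/n₁ = tan 37.38° = 0.7640; the critical angle satisfies sin θ_c = n₂/n₁.
θ_c = arcsin(0.7640) = 49.82°.

θ_c ≈ 49.82°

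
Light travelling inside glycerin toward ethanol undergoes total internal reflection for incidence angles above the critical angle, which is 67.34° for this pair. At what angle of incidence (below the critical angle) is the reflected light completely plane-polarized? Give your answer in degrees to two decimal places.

sin θ_c = n₂/n₁, so n₂/n₁ = sin 67.34° = 0.9228.
Brewster: tan θ_B = n₂/n₁ = 0.9228.
θ_B = arctan(0.9228) = 42.70°.

θ_B ≈ 42.70°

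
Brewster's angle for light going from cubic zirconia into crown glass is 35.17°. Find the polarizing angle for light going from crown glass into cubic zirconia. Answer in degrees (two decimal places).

Reversing the direction swaps n₁ and n₂, so tan θ_B' = 1/tan θ_B and θ_B' = 90° − θ_B.
Hence θ_B' = 90° − 35.17° = 54.83°.

θ_B' ≈ 54.83°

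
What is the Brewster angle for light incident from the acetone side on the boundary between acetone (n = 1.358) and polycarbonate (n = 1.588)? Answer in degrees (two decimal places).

θ_B ≈ 49.46°

Brewster's condition: tan θ_B = n₂/n₁ = 1.588/1.358 = 1.1694. Taking the arctangent, θ_B = 49.46°.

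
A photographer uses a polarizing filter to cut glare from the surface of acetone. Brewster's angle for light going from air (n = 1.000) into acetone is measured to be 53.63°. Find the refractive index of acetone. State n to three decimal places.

Brewster's law: tan θ_B = n₂/n₁ (light incident in air, refracted into acetone).
n₂ = n₁ tan θ_B = 1.000 × tan 53.63° = 1.358.

n ≈ 1.358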